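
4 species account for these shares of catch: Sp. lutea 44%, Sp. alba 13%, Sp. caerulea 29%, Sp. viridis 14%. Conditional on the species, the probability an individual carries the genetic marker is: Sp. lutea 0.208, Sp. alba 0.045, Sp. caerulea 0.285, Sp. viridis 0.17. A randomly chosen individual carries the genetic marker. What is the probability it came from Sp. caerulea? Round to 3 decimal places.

0.406

Unnormalized posteriors (prior × likelihood):
  Sp. lutea: 0.44 × 0.208 = 0.09152
  Sp. alba: 0.13 × 0.045 = 0.00585
  Sp. caerulea: 0.29 × 0.285 = 0.08265
  Sp. viridis: 0.14 × 0.17 = 0.0238
Normalizing constant = 0.20382.
P(Sp. caerulea | evidence) = 0.08265 / 0.20382 ≈ 0.406.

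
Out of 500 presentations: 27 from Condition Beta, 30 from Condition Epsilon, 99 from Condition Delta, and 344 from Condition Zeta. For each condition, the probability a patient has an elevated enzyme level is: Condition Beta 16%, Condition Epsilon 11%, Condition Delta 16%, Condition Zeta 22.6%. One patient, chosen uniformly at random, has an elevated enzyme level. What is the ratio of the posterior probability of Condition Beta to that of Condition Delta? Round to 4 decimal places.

0.2727

Compute prior × likelihood for every hypothesis:
  Condition Beta: 0.054 × 0.16 = 0.00864
  Condition Epsilon: 0.06 × 0.11 = 0.0066
  Condition Delta: 0.198 × 0.16 = 0.03168
  Condition Zeta: 0.688 × 0.226 = 0.155488
Normalizing constant = 0.202408.
The ratio is 0.00864 / 0.03168 (the normalizer cancels) = 0.2727.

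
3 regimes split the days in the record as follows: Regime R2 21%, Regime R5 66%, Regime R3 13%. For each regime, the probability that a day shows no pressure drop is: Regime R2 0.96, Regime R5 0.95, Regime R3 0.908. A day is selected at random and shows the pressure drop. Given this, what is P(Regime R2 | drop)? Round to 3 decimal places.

0.157

Taking complements, P(drop | each) = Regime R2 0.04, Regime R5 0.05, Regime R3 0.092.
By Bayes' rule, posterior ∝ prior × likelihood:
  Regime R2: 0.21 × 0.04 = 0.0084
  Regime R5: 0.66 × 0.05 = 0.033
  Regime R3: 0.13 × 0.092 = 0.01196
Sum = 0.05336.
P(Regime R2 | evidence) = 0.0084 / 0.05336 ≈ 0.157.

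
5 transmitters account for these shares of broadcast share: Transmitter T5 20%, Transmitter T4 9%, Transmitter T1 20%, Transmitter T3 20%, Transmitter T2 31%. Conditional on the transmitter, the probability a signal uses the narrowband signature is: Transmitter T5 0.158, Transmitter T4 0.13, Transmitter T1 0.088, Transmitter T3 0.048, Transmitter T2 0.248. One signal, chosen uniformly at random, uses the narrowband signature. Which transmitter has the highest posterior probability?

Prior × likelihood for each hypothesis:
  Transmitter T5: 0.2 × 0.158 = 0.0316
  Transmitter T4: 0.09 × 0.13 = 0.0117
  Transmitter T1: 0.2 × 0.088 = 0.0176
  Transmitter T3: 0.2 × 0.048 = 0.0096
  Transmitter T2: 0.31 × 0.248 = 0.07688
Normalizing constant = 0.14738.
Largest term belongs to Transmitter T2, so Transmitter T2 is most probable.

Transmitter T2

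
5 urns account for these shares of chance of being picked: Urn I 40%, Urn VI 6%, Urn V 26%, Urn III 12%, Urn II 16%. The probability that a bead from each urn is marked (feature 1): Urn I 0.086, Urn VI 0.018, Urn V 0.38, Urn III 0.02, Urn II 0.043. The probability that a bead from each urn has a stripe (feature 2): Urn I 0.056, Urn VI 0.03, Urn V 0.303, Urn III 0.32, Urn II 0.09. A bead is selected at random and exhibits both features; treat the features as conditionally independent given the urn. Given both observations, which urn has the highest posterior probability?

Prior × likelihood for each hypothesis:
  Urn I: 0.4 × 0.086 × 0.056 = 0.0019264
  Urn VI: 0.06 × 0.018 × 0.03 = 0.0000324
  Urn V: 0.26 × 0.38 × 0.303 = 0.0299364
  Urn III: 0.12 × 0.02 × 0.32 = 0.000768
  Urn II: 0.16 × 0.043 × 0.09 = 0.0006192
Sum = 0.0332824.
Largest term belongs to Urn V, so Urn V is most probable.

Urn V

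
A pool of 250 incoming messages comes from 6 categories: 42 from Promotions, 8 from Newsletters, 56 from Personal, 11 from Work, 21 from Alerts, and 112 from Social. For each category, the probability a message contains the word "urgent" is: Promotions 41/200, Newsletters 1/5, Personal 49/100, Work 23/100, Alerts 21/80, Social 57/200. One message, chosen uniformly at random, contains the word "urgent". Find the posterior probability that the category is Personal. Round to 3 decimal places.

0.354

Unnormalized posteriors (prior × likelihood):
  Promotions: 0.168 × 0.205 = 0.03444
  Newsletters: 0.032 × 0.2 = 0.0064
  Personal: 0.224 × 0.49 = 0.10976
  Work: 0.044 × 0.23 = 0.01012
  Alerts: 0.084 × 0.2625 = 0.02205
  Social: 0.448 × 0.285 = 0.12768
Total = 0.31045.
P(Personal | evidence) = 0.10976 / 0.31045 ≈ 0.354.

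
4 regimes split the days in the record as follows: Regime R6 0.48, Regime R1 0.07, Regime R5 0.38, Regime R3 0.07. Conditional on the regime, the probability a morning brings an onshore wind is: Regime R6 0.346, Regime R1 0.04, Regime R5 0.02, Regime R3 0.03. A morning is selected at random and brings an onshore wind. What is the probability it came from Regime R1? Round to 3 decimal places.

0.016

Prior × likelihood for each hypothesis:
  Regime R6: 0.48 × 0.346 = 0.16608
  Regime R1: 0.07 × 0.04 = 0.0028
  Regime R5: 0.38 × 0.02 = 0.0076
  Regime R3: 0.07 × 0.03 = 0.0021
Total = 0.17858.
P(Regime R1 | evidence) = 0.0028 / 0.17858 ≈ 0.016.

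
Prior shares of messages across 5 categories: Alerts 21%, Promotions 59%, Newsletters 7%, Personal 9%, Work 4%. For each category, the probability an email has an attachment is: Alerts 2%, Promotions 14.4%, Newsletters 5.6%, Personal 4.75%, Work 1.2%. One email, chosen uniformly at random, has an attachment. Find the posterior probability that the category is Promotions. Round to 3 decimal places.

Compute prior × likelihood for every hypothesis:
  Alerts: 0.21 × 0.02 = 0.0042
  Promotions: 0.59 × 0.144 = 0.08496
  Newsletters: 0.07 × 0.056 = 0.00392
  Personal: 0.09 × 0.0475 = 0.004275
  Work: 0.04 × 0.012 = 0.00048
Total = 0.097835.
P(Promotions | evidence) = 0.08496 / 0.097835 ≈ 0.868.

0.868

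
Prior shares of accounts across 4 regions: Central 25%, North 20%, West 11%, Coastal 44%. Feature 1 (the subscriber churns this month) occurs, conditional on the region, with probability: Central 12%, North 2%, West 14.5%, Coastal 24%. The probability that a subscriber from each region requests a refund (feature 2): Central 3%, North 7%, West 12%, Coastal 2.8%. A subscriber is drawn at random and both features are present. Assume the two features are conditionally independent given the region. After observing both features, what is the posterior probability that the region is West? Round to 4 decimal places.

By Bayes' rule, posterior ∝ prior × likelihood:
  Central: 0.25 × 0.12 × 0.03 = 0.0009
  North: 0.2 × 0.02 × 0.07 = 0.00028
  West: 0.11 × 0.145 × 0.12 = 0.001914
  Coastal: 0.44 × 0.24 × 0.028 = 0.0029568
Sum = 0.0060508.
P(West | evidence) = 0.001914 / 0.0060508 ≈ 0.3163.

0.3163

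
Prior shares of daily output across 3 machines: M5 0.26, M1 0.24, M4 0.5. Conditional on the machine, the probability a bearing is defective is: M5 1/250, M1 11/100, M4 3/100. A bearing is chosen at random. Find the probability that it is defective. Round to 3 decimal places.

0.042

Prior × likelihood for each hypothesis:
  M5: 0.26 × 0.004 = 0.00104
  M1: 0.24 × 0.11 = 0.0264
  M4: 0.5 × 0.03 = 0.015
P(defective) = 0.00104 + 0.0264 + 0.015 = 0.04244 → 0.042.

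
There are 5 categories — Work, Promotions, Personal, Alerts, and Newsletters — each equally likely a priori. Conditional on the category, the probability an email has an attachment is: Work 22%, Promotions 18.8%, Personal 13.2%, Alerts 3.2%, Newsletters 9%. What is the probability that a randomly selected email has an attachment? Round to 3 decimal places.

With a uniform prior (1/5 each), posterior ∝ likelihood:
  Work: 0.22
  Promotions: 0.188
  Personal: 0.132
  Alerts: 0.032
  Newsletters: 0.09
P(attachment) = (1/5) × (0.22 + 0.188 + 0.132 + 0.032 + 0.09) = 0.662/5 ≈ 0.132.

0.132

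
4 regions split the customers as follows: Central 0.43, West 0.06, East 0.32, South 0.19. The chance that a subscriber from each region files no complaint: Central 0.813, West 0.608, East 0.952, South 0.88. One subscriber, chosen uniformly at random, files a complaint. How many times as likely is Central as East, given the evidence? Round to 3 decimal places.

Taking complements, P(complaint | each) = Central 0.187, West 0.392, East 0.048, South 0.12.
By Bayes' rule, posterior ∝ prior × likelihood:
  Central: 0.43 × 0.187 = 0.08041
  West: 0.06 × 0.392 = 0.02352
  East: 0.32 × 0.048 = 0.01536
  South: 0.19 × 0.12 = 0.0228
Total = 0.14209.
The ratio is 0.08041 / 0.01536 (the normalizer cancels) = 5.235.

5.235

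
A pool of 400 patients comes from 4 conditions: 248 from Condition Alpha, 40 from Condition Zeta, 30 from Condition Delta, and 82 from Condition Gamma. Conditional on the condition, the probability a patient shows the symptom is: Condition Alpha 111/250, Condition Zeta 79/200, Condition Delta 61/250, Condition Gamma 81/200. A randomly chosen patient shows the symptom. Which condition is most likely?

Condition Alpha

Prior × likelihood for each hypothesis:
  Condition Alpha: 0.62 × 0.444 = 0.27528
  Condition Zeta: 0.1 × 0.395 = 0.0395
  Condition Delta: 0.075 × 0.244 = 0.0183
  Condition Gamma: 0.205 × 0.405 = 0.083025
Sum = 0.416105.
Largest term belongs to Condition Alpha, so Condition Alpha is most probable.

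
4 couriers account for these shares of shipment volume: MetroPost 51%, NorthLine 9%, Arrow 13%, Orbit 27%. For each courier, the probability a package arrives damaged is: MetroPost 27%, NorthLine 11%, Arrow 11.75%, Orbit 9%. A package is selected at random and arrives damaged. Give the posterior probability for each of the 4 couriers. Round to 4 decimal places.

By Bayes' rule, posterior ∝ prior × likelihood:
  MetroPost: 0.51 × 0.27 = 0.1377
  NorthLine: 0.09 × 0.11 = 0.0099
  Arrow: 0.13 × 0.1175 = 0.015275
  Orbit: 0.27 × 0.09 = 0.0243
Sum = 0.187175.
P(MetroPost | damaged) = 0.1377/0.187175 ≈ 0.7357
P(NorthLine | damaged) = 0.0099/0.187175 ≈ 0.0529
P(Arrow | damaged) = 0.015275/0.187175 ≈ 0.0816
P(Orbit | damaged) = 0.0243/0.187175 ≈ 0.1298
(Check: 0.7357+0.0529+0.0816+0.1298 = 1.0000.)

MetroPost 0.7357, NorthLine 0.0529, Arrow 0.0816, Orbit 0.1298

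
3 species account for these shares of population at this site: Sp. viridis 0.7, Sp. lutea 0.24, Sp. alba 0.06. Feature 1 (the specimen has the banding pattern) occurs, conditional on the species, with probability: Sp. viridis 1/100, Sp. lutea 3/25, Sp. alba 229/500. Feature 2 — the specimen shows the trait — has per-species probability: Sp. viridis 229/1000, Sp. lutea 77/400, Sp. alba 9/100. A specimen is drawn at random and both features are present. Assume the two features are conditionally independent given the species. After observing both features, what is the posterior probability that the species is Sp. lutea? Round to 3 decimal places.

0.576

Unnormalized posteriors (prior × likelihood):
  Sp. viridis: 0.7 × 0.01 × 0.229 = 0.001603
  Sp. lutea: 0.24 × 0.12 × 0.1925 = 0.005544
  Sp. alba: 0.06 × 0.458 × 0.09 = 0.0024732
Sum = 0.0096202.
P(Sp. lutea | evidence) = 0.005544 / 0.0096202 ≈ 0.576.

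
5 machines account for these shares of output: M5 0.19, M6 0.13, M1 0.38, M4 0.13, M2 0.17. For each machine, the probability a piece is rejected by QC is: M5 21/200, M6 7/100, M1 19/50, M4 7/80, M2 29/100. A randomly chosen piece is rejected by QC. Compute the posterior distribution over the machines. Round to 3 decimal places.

Unnormalized posteriors (prior × likelihood):
  M5: 0.19 × 0.105 = 0.01995
  M6: 0.13 × 0.07 = 0.0091
  M1: 0.38 × 0.38 = 0.1444
  M4: 0.13 × 0.0875 = 0.011375
  M2: 0.17 × 0.29 = 0.0493
Total = 0.234125.
P(M5 | rejected) = 0.01995/0.234125 ≈ 0.085
P(M6 | rejected) = 0.0091/0.234125 ≈ 0.039
P(M1 | rejected) = 0.1444/0.234125 ≈ 0.617
P(M4 | rejected) = 0.011375/0.234125 ≈ 0.049
P(M2 | rejected) = 0.0493/0.234125 ≈ 0.211

M5 0.085, M6 0.039, M1 0.617, M4 0.049, M2 0.211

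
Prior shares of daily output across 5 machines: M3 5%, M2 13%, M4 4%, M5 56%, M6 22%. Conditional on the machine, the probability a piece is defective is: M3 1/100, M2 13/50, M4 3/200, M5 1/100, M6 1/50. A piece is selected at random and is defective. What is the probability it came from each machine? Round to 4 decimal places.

M3 0.0111, M2 0.7528, M4 0.0134, M5 0.1247, M6 0.0980

Compute prior × likelihood for every hypothesis:
  M3: 0.05 × 0.01 = 0.0005
  M2: 0.13 × 0.26 = 0.0338
  M4: 0.04 × 0.015 = 0.0006
  M5: 0.56 × 0.01 = 0.0056
  M6: 0.22 × 0.02 = 0.0044
Normalizing constant = 0.0449.
P(M3 | defective) = 0.0005/0.0449 ≈ 0.0111
P(M2 | defective) = 0.0338/0.0449 ≈ 0.7528
P(M4 | defective) = 0.0006/0.0449 ≈ 0.0134
P(M5 | defective) = 0.0056/0.0449 ≈ 0.1247
P(M6 | defective) = 0.0044/0.0449 ≈ 0.0980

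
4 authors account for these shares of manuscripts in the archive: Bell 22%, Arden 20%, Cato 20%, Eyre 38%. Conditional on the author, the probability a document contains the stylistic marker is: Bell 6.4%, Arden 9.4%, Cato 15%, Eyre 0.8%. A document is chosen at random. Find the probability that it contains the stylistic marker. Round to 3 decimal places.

0.066

Unnormalized posteriors (prior × likelihood):
  Bell: 0.22 × 0.064 = 0.01408
  Arden: 0.2 × 0.094 = 0.0188
  Cato: 0.2 × 0.15 = 0.03
  Eyre: 0.38 × 0.008 = 0.00304
P(marker) = 0.01408 + 0.0188 + 0.03 + 0.00304 = 0.06592 → 0.066.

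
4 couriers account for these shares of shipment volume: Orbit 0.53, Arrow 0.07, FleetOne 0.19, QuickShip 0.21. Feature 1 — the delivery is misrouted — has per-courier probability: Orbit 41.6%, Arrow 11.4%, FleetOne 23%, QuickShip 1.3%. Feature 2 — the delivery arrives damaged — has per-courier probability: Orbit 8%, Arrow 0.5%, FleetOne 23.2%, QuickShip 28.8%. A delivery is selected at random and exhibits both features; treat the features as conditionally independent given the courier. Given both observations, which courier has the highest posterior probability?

Orbit

Unnormalized posteriors (prior × likelihood):
  Orbit: 0.53 × 0.416 × 0.08 = 0.0176384
  Arrow: 0.07 × 0.114 × 0.005 = 0.0000399
  FleetOne: 0.19 × 0.23 × 0.232 = 0.0101384
  QuickShip: 0.21 × 0.013 × 0.288 = 0.00078624
Normalizing constant = 0.02860294.
Largest term belongs to Orbit, so Orbit is most probable.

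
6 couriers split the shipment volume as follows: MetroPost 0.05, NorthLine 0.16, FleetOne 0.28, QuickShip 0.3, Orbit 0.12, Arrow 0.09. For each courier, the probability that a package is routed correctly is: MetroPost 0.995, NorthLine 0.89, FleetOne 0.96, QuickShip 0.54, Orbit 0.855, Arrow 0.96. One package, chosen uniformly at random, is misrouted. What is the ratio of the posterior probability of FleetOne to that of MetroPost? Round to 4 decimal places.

44.8000

Taking complements, P(misrouted | each) = MetroPost 0.005, NorthLine 0.11, FleetOne 0.04, QuickShip 0.46, Orbit 0.145, Arrow 0.04.
By Bayes' rule, posterior ∝ prior × likelihood:
  MetroPost: 0.05 × 0.005 = 0.00025
  NorthLine: 0.16 × 0.11 = 0.0176
  FleetOne: 0.28 × 0.04 = 0.0112
  QuickShip: 0.3 × 0.46 = 0.138
  Orbit: 0.12 × 0.145 = 0.0174
  Arrow: 0.09 × 0.04 = 0.0036
Sum = 0.18805.
The ratio is 0.0112 / 0.00025 (the normalizer cancels) = 44.8000.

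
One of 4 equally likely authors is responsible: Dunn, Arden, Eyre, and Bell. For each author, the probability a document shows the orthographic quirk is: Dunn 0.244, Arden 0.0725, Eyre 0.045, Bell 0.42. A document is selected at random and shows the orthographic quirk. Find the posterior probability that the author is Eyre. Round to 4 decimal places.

0.0576

Since the prior is uniform, the posterior is proportional to the likelihood:
  Dunn: 0.244
  Arden: 0.0725
  Eyre: 0.045
  Bell: 0.42
Sum = 0.7815.
P(Eyre | evidence) = 0.045 / 0.7815 ≈ 0.0576.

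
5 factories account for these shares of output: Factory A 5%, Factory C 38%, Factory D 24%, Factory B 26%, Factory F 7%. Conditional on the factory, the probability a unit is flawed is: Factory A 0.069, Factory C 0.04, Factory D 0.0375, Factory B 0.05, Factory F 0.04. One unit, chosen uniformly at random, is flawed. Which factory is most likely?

Factory C

Unnormalized posteriors (prior × likelihood):
  Factory A: 0.05 × 0.069 = 0.00345
  Factory C: 0.38 × 0.04 = 0.0152
  Factory D: 0.24 × 0.0375 = 0.009
  Factory B: 0.26 × 0.05 = 0.013
  Factory F: 0.07 × 0.04 = 0.0028
Total = 0.04345.
Largest term belongs to Factory C, so Factory C is most probable.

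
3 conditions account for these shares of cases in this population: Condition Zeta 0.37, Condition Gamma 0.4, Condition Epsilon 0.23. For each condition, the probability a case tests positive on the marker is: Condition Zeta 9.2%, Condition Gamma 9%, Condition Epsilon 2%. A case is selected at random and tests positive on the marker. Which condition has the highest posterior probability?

Condition Gamma

Unnormalized posteriors (prior × likelihood):
  Condition Zeta: 0.37 × 0.092 = 0.03404
  Condition Gamma: 0.4 × 0.09 = 0.036
  Condition Epsilon: 0.23 × 0.02 = 0.0046
Normalizing constant = 0.07464.
Largest term belongs to Condition Gamma, so Condition Gamma is most probable.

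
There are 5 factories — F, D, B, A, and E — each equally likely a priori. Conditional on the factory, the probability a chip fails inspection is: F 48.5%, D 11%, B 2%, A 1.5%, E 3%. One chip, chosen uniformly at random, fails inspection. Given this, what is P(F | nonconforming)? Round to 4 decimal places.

0.7348

With a uniform prior (1/5 each), posterior ∝ likelihood:
  F: 0.485
  D: 0.11
  B: 0.02
  A: 0.015
  E: 0.03
Normalizing constant = 0.66.
P(F | evidence) = 0.485 / 0.66 ≈ 0.7348.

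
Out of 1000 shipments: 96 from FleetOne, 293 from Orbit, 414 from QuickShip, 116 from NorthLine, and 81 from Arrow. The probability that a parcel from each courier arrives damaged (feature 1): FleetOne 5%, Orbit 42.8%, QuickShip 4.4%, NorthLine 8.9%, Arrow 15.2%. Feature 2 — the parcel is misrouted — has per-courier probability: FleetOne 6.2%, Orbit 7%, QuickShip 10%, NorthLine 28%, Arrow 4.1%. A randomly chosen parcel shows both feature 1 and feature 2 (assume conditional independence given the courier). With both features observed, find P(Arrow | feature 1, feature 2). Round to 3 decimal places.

Unnormalized posteriors (prior × likelihood):
  FleetOne: 0.096 × 0.05 × 0.062 = 0.0002976
  Orbit: 0.293 × 0.428 × 0.07 = 0.00877828
  QuickShip: 0.414 × 0.044 × 0.1 = 0.0018216
  NorthLine: 0.116 × 0.089 × 0.28 = 0.00289072
  Arrow: 0.081 × 0.152 × 0.041 = 0.000504792
Total = 0.014292992.
P(Arrow | evidence) = 0.000504792 / 0.014292992 ≈ 0.035.

0.035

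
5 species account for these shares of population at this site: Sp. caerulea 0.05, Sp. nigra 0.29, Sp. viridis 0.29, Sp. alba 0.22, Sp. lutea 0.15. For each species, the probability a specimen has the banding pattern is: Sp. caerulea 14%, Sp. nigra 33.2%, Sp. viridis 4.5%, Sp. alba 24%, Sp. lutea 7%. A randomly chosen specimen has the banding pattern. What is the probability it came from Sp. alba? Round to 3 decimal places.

Prior × likelihood for each hypothesis:
  Sp. caerulea: 0.05 × 0.14 = 0.007
  Sp. nigra: 0.29 × 0.332 = 0.09628
  Sp. viridis: 0.29 × 0.045 = 0.01305
  Sp. alba: 0.22 × 0.24 = 0.0528
  Sp. lutea: 0.15 × 0.07 = 0.0105
Total = 0.17963.
P(Sp. alba | evidence) = 0.0528 / 0.17963 ≈ 0.294.

0.294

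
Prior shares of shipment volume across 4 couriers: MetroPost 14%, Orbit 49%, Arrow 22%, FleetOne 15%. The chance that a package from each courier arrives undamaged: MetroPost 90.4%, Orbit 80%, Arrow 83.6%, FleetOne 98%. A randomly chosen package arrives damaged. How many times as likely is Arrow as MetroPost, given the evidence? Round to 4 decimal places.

2.6845

Taking complements, P(damaged | each) = MetroPost 0.096, Orbit 0.2, Arrow 0.164, FleetOne 0.02.
Unnormalized posteriors (prior × likelihood):
  MetroPost: 0.14 × 0.096 = 0.01344
  Orbit: 0.49 × 0.2 = 0.098
  Arrow: 0.22 × 0.164 = 0.03608
  FleetOne: 0.15 × 0.02 = 0.003
Total = 0.15052.
The ratio is 0.03608 / 0.01344 (the normalizer cancels) = 2.6845.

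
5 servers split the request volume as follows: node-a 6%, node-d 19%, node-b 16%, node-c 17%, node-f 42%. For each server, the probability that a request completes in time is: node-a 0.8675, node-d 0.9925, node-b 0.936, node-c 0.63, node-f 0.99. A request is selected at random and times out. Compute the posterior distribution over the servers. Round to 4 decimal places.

Taking complements, P(timeout | each) = node-a 0.1325, node-d 0.0075, node-b 0.064, node-c 0.37, node-f 0.01.
Compute prior × likelihood for every hypothesis:
  node-a: 0.06 × 0.1325 = 0.00795
  node-d: 0.19 × 0.0075 = 0.001425
  node-b: 0.16 × 0.064 = 0.01024
  node-c: 0.17 × 0.37 = 0.0629
  node-f: 0.42 × 0.01 = 0.0042
Normalizing constant = 0.086715.
P(node-a | timeout) = 0.00795/0.086715 ≈ 0.0917
P(node-d | timeout) = 0.001425/0.086715 ≈ 0.0164
P(node-b | timeout) = 0.01024/0.086715 ≈ 0.1181
P(node-c | timeout) = 0.0629/0.086715 ≈ 0.7254
P(node-f | timeout) = 0.0042/0.086715 ≈ 0.0484

node-a 0.0917, node-d 0.0164, node-b 0.1181, node-c 0.7254, node-f 0.0484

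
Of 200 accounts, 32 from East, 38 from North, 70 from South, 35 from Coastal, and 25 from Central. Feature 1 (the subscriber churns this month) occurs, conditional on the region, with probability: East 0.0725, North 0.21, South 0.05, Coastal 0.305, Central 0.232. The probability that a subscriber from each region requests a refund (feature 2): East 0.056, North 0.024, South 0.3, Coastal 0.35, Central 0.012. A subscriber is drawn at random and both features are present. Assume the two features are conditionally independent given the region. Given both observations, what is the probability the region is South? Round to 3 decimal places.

0.203

Unnormalized posteriors (prior × likelihood):
  East: 0.16 × 0.0725 × 0.056 = 0.0006496
  North: 0.19 × 0.21 × 0.024 = 0.0009576
  South: 0.35 × 0.05 × 0.3 = 0.00525
  Coastal: 0.175 × 0.305 × 0.35 = 0.01868125
  Central: 0.125 × 0.232 × 0.012 = 0.000348
Normalizing constant = 0.02588645.
P(South | evidence) = 0.00525 / 0.02588645 ≈ 0.203.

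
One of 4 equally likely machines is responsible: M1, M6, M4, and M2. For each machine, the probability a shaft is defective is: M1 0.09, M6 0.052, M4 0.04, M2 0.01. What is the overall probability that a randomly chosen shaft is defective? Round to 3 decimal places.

With a uniform prior (1/4 each), posterior ∝ likelihood:
  M1: 0.09
  M6: 0.052
  M4: 0.04
  M2: 0.01
P(defective) = (1/4) × (0.09 + 0.052 + 0.04 + 0.01) = 0.192/4 ≈ 0.048.

0.048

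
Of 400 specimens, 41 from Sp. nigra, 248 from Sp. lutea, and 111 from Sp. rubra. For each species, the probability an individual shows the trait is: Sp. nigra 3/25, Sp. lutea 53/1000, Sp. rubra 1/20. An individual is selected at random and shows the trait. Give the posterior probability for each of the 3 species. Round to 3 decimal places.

Sp. nigra 0.208, Sp. lutea 0.557, Sp. rubra 0.235

Unnormalized posteriors (prior × likelihood):
  Sp. nigra: 0.1025 × 0.12 = 0.0123
  Sp. lutea: 0.62 × 0.053 = 0.03286
  Sp. rubra: 0.2775 × 0.05 = 0.013875
Sum = 0.059035.
P(Sp. nigra | trait) = 0.0123/0.059035 ≈ 0.208
P(Sp. lutea | trait) = 0.03286/0.059035 ≈ 0.557
P(Sp. rubra | trait) = 0.013875/0.059035 ≈ 0.235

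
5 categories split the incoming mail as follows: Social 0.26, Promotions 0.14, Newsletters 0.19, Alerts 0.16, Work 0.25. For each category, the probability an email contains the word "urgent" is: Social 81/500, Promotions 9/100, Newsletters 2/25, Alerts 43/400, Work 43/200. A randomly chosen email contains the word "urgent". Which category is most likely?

By Bayes' rule, posterior ∝ prior × likelihood:
  Social: 0.26 × 0.162 = 0.04212
  Promotions: 0.14 × 0.09 = 0.0126
  Newsletters: 0.19 × 0.08 = 0.0152
  Alerts: 0.16 × 0.1075 = 0.0172
  Work: 0.25 × 0.215 = 0.05375
Total = 0.14087.
Largest term belongs to Work, so Work is most probable.

Work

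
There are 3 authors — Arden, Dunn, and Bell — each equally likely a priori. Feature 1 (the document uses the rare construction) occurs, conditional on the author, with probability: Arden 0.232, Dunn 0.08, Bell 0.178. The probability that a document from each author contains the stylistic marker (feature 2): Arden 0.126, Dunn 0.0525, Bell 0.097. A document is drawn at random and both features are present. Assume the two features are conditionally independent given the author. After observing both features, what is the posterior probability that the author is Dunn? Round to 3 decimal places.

Since the prior is uniform, the posterior is proportional to the likelihood:
  Arden: 0.232 × 0.126 = 0.029232
  Dunn: 0.08 × 0.0525 = 0.0042
  Bell: 0.178 × 0.097 = 0.017266
Sum = 0.050698.
P(Dunn | evidence) = 0.0042 / 0.050698 ≈ 0.083.

0.083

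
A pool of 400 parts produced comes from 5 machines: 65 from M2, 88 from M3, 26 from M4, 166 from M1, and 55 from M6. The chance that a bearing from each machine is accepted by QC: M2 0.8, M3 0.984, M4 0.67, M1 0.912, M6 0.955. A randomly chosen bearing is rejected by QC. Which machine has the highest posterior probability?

Taking complements, P(rejected | each) = M2 0.2, M3 0.016, M4 0.33, M1 0.088, M6 0.045.
Prior × likelihood for each hypothesis:
  M2: 0.1625 × 0.2 = 0.0325
  M3: 0.22 × 0.016 = 0.00352
  M4: 0.065 × 0.33 = 0.02145
  M1: 0.415 × 0.088 = 0.03652
  M6: 0.1375 × 0.045 = 0.0061875
Sum = 0.1001775.
Largest term belongs to M1, so M1 is most probable.

M1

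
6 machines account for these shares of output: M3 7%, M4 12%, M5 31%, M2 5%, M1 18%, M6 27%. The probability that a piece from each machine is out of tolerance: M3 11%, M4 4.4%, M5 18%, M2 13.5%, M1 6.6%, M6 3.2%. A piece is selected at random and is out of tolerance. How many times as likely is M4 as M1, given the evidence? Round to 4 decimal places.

By Bayes' rule, posterior ∝ prior × likelihood:
  M3: 0.07 × 0.11 = 0.0077
  M4: 0.12 × 0.044 = 0.00528
  M5: 0.31 × 0.18 = 0.0558
  M2: 0.05 × 0.135 = 0.00675
  M1: 0.18 × 0.066 = 0.01188
  M6: 0.27 × 0.032 = 0.00864
Total = 0.09605.
The ratio is 0.00528 / 0.01188 (the normalizer cancels) = 0.4444.

0.4444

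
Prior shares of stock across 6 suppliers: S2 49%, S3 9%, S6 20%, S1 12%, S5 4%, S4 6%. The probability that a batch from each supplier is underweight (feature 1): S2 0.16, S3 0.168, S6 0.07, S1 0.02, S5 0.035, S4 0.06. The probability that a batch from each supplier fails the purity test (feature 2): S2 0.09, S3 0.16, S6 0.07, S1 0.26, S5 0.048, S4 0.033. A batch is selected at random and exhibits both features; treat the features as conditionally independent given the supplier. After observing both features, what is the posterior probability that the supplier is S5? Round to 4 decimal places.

0.0060

Prior × likelihood for each hypothesis:
  S2: 0.49 × 0.16 × 0.09 = 0.007056
  S3: 0.09 × 0.168 × 0.16 = 0.0024192
  S6: 0.2 × 0.07 × 0.07 = 0.00098
  S1: 0.12 × 0.02 × 0.26 = 0.000624
  S5: 0.04 × 0.035 × 0.048 = 0.0000672
  S4: 0.06 × 0.06 × 0.033 = 0.0001188
Sum = 0.0112652.
P(S5 | evidence) = 0.0000672 / 0.0112652 ≈ 0.0060.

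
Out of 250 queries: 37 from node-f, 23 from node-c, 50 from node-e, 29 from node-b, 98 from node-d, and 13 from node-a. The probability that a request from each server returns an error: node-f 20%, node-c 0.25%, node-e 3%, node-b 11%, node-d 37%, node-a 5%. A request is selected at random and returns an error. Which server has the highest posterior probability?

node-d

By Bayes' rule, posterior ∝ prior × likelihood:
  node-f: 0.148 × 0.2 = 0.0296
  node-c: 0.092 × 0.0025 = 0.00023
  node-e: 0.2 × 0.03 = 0.006
  node-b: 0.116 × 0.11 = 0.01276
  node-d: 0.392 × 0.37 = 0.14504
  node-a: 0.052 × 0.05 = 0.0026
Sum = 0.19623.
Largest term belongs to node-d, so node-d is most probable.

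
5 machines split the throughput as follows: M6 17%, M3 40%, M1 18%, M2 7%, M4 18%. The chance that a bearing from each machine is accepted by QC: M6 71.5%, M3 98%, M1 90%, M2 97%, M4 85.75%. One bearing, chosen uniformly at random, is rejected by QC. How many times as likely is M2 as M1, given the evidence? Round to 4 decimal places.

Taking complements, P(rejected | each) = M6 0.285, M3 0.02, M1 0.1, M2 0.03, M4 0.1425.
Prior × likelihood for each hypothesis:
  M6: 0.17 × 0.285 = 0.04845
  M3: 0.4 × 0.02 = 0.008
  M1: 0.18 × 0.1 = 0.018
  M2: 0.07 × 0.03 = 0.0021
  M4: 0.18 × 0.1425 = 0.02565
Total = 0.1022.
The ratio is 0.0021 / 0.018 (the normalizer cancels) = 0.1167.

0.1167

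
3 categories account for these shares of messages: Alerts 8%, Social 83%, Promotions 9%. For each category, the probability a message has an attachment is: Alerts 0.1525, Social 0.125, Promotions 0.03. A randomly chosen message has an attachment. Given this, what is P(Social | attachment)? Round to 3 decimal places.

Prior × likelihood for each hypothesis:
  Alerts: 0.08 × 0.1525 = 0.0122
  Social: 0.83 × 0.125 = 0.10375
  Promotions: 0.09 × 0.03 = 0.0027
Sum = 0.11865.
P(Social | evidence) = 0.10375 / 0.11865 ≈ 0.874.

0.874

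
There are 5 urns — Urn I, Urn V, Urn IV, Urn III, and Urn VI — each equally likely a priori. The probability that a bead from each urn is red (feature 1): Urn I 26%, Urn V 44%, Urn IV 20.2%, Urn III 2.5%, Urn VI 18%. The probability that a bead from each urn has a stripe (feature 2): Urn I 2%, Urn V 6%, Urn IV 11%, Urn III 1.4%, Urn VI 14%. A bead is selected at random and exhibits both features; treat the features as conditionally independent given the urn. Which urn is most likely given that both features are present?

Urn V

Since the prior is uniform, the posterior is proportional to the likelihood:
  Urn I: 0.26 × 0.02 = 0.0052
  Urn V: 0.44 × 0.06 = 0.0264
  Urn IV: 0.202 × 0.11 = 0.02222
  Urn III: 0.025 × 0.014 = 0.00035
  Urn VI: 0.18 × 0.14 = 0.0252
Sum = 0.07937.
Largest term belongs to Urn V, so Urn V is most probable.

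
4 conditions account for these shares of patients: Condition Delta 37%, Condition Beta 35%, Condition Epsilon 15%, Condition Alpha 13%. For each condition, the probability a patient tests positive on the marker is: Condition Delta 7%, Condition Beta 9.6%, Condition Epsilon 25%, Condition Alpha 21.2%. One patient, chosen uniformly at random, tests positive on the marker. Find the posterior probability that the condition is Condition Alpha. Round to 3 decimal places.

0.221

By Bayes' rule, posterior ∝ prior × likelihood:
  Condition Delta: 0.37 × 0.07 = 0.0259
  Condition Beta: 0.35 × 0.096 = 0.0336
  Condition Epsilon: 0.15 × 0.25 = 0.0375
  Condition Alpha: 0.13 × 0.212 = 0.02756
Sum = 0.12456.
P(Condition Alpha | evidence) = 0.02756 / 0.12456 ≈ 0.221.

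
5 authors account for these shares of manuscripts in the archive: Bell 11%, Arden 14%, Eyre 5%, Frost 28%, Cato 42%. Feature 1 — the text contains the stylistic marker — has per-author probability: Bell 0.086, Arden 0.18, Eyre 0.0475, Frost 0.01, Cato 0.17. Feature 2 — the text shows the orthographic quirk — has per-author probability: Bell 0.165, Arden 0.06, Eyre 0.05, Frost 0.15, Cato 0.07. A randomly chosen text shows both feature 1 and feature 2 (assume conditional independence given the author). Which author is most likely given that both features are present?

Cato

By Bayes' rule, posterior ∝ prior × likelihood:
  Bell: 0.11 × 0.086 × 0.165 = 0.0015609
  Arden: 0.14 × 0.18 × 0.06 = 0.001512
  Eyre: 0.05 × 0.0475 × 0.05 = 0.00011875
  Frost: 0.28 × 0.01 × 0.15 = 0.00042
  Cato: 0.42 × 0.17 × 0.07 = 0.004998
Total = 0.00860965.
Largest term belongs to Cato, so Cato is most probable.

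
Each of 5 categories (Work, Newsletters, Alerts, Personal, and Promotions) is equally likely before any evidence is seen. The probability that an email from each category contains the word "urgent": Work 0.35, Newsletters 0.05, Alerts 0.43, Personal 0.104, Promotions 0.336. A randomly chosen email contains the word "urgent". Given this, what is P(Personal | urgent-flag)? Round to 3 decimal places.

0.082

Since the prior is uniform, the posterior is proportional to the likelihood:
  Work: 0.35
  Newsletters: 0.05
  Alerts: 0.43
  Personal: 0.104
  Promotions: 0.336
Normalizing constant = 1.27.
P(Personal | evidence) = 0.104 / 1.27 ≈ 0.082.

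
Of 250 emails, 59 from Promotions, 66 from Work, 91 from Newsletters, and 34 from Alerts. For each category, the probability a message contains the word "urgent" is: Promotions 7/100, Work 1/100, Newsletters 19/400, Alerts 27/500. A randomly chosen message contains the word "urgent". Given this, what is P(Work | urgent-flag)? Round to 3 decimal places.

By Bayes' rule, posterior ∝ prior × likelihood:
  Promotions: 0.236 × 0.07 = 0.01652
  Work: 0.264 × 0.01 = 0.00264
  Newsletters: 0.364 × 0.0475 = 0.01729
  Alerts: 0.136 × 0.054 = 0.007344
Total = 0.043794.
P(Work | evidence) = 0.00264 / 0.043794 ≈ 0.060.

0.060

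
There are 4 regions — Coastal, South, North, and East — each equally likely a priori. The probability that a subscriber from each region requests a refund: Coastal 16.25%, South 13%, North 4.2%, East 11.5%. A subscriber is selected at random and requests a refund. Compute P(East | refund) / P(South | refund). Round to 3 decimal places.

Since the prior is uniform, the posterior is proportional to the likelihood:
  Coastal: 0.1625
  South: 0.13
  North: 0.042
  East: 0.115
Normalizing constant = 0.4495.
The ratio is 0.115 / 0.13 (the normalizer cancels) = 0.885.

0.885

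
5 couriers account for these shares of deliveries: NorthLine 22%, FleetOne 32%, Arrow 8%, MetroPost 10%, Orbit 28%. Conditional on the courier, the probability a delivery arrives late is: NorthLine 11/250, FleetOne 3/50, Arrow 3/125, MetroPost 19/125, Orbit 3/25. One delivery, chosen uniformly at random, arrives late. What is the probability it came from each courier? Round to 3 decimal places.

NorthLine 0.122, FleetOne 0.241, Arrow 0.024, MetroPost 0.191, Orbit 0.422

Compute prior × likelihood for every hypothesis:
  NorthLine: 0.22 × 0.044 = 0.00968
  FleetOne: 0.32 × 0.06 = 0.0192
  Arrow: 0.08 × 0.024 = 0.00192
  MetroPost: 0.1 × 0.152 = 0.0152
  Orbit: 0.28 × 0.12 = 0.0336
Normalizing constant = 0.0796.
P(NorthLine | late) = 0.00968/0.0796 ≈ 0.122
P(FleetOne | late) = 0.0192/0.0796 ≈ 0.241
P(Arrow | late) = 0.00192/0.0796 ≈ 0.024
P(MetroPost | late) = 0.0152/0.0796 ≈ 0.191
P(Orbit | late) = 0.0336/0.0796 ≈ 0.422
(Check: 0.122+0.241+0.024+0.191+0.422 = 1.000.)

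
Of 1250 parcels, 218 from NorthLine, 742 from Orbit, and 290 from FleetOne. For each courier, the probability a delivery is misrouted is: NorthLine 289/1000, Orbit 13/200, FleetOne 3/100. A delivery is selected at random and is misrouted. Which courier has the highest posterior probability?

By Bayes' rule, posterior ∝ prior × likelihood:
  NorthLine: 0.1744 × 0.289 = 0.0504016
  Orbit: 0.5936 × 0.065 = 0.038584
  FleetOne: 0.232 × 0.03 = 0.00696
Sum = 0.0959456.
Largest term belongs to NorthLine, so NorthLine is most probable.

NorthLine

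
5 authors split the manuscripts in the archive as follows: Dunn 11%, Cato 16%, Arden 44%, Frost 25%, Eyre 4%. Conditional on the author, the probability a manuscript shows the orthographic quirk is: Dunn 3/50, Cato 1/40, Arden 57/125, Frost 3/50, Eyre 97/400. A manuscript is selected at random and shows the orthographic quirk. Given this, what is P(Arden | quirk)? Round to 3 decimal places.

Unnormalized posteriors (prior × likelihood):
  Dunn: 0.11 × 0.06 = 0.0066
  Cato: 0.16 × 0.025 = 0.004
  Arden: 0.44 × 0.456 = 0.20064
  Frost: 0.25 × 0.06 = 0.015
  Eyre: 0.04 × 0.2425 = 0.0097
Total = 0.23594.
P(Arden | evidence) = 0.20064 / 0.23594 ≈ 0.850.

0.850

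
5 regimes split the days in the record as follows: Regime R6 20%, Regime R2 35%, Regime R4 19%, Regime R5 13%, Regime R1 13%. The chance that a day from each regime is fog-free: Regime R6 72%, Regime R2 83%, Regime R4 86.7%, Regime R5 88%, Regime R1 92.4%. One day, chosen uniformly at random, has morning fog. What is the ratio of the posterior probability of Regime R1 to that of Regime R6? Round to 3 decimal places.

Taking complements, P(fog | each) = Regime R6 0.28, Regime R2 0.17, Regime R4 0.133, Regime R5 0.12, Regime R1 0.076.
Compute prior × likelihood for every hypothesis:
  Regime R6: 0.2 × 0.28 = 0.056
  Regime R2: 0.35 × 0.17 = 0.0595
  Regime R4: 0.19 × 0.133 = 0.02527
  Regime R5: 0.13 × 0.12 = 0.0156
  Regime R1: 0.13 × 0.076 = 0.00988
Normalizing constant = 0.16625.
The ratio is 0.00988 / 0.056 (the normalizer cancels) = 0.176.

0.176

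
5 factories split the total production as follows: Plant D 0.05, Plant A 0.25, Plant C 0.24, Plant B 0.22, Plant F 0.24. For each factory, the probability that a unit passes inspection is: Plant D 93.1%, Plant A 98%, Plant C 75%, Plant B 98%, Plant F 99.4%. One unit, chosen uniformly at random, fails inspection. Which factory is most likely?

Plant C

Taking complements, P(nonconforming | each) = Plant D 0.069, Plant A 0.02, Plant C 0.25, Plant B 0.02, Plant F 0.006.
Prior × likelihood for each hypothesis:
  Plant D: 0.05 × 0.069 = 0.00345
  Plant A: 0.25 × 0.02 = 0.005
  Plant C: 0.24 × 0.25 = 0.06
  Plant B: 0.22 × 0.02 = 0.0044
  Plant F: 0.24 × 0.006 = 0.00144
Normalizing constant = 0.07429.
Largest term belongs to Plant C, so Plant C is most probable.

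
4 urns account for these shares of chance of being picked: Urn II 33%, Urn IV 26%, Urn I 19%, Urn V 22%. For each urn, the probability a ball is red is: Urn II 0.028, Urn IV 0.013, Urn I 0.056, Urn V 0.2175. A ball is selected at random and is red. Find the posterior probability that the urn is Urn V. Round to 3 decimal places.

Prior × likelihood for each hypothesis:
  Urn II: 0.33 × 0.028 = 0.00924
  Urn IV: 0.26 × 0.013 = 0.00338
  Urn I: 0.19 × 0.056 = 0.01064
  Urn V: 0.22 × 0.2175 = 0.04785
Normalizing constant = 0.07111.
P(Urn V | evidence) = 0.04785 / 0.07111 ≈ 0.673.

0.673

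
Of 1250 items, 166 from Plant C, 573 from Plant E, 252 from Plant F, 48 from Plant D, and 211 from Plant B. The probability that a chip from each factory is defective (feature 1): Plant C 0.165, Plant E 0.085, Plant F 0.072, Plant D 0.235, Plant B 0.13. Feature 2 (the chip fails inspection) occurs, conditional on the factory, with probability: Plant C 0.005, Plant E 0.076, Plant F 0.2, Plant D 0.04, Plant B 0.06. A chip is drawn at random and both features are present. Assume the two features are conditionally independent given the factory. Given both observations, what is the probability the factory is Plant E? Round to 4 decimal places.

0.3870

Unnormalized posteriors (prior × likelihood):
  Plant C: 0.1328 × 0.165 × 0.005 = 0.00010956
  Plant E: 0.4584 × 0.085 × 0.076 = 0.002961264
  Plant F: 0.2016 × 0.072 × 0.2 = 0.00290304
  Plant D: 0.0384 × 0.235 × 0.04 = 0.00036096
  Plant B: 0.1688 × 0.13 × 0.06 = 0.00131664
Total = 0.007651464.
P(Plant E | evidence) = 0.002961264 / 0.007651464 ≈ 0.3870.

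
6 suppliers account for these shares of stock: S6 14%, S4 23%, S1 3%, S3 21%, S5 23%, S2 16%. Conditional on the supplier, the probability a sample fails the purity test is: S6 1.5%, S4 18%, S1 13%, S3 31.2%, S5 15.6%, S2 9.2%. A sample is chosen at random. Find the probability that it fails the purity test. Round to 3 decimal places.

0.164

By Bayes' rule, posterior ∝ prior × likelihood:
  S6: 0.14 × 0.015 = 0.0021
  S4: 0.23 × 0.18 = 0.0414
  S1: 0.03 × 0.13 = 0.0039
  S3: 0.21 × 0.312 = 0.06552
  S5: 0.23 × 0.156 = 0.03588
  S2: 0.16 × 0.092 = 0.01472
P(off-spec) = 0.0021 + 0.0414 + 0.0039 + 0.06552 + 0.03588 + 0.01472 = 0.16352 → 0.164.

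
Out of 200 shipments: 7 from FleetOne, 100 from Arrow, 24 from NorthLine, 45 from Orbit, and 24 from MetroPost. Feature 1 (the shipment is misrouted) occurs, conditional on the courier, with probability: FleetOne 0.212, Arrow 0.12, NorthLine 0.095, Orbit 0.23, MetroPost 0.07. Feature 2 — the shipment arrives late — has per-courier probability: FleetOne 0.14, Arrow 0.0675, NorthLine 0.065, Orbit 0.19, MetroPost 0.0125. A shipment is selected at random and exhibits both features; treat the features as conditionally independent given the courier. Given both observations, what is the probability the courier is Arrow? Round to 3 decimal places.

0.257

Compute prior × likelihood for every hypothesis:
  FleetOne: 0.035 × 0.212 × 0.14 = 0.0010388
  Arrow: 0.5 × 0.12 × 0.0675 = 0.00405
  NorthLine: 0.12 × 0.095 × 0.065 = 0.000741
  Orbit: 0.225 × 0.23 × 0.19 = 0.0098325
  MetroPost: 0.12 × 0.07 × 0.0125 = 0.000105
Total = 0.0157673.
P(Arrow | evidence) = 0.00405 / 0.0157673 ≈ 0.257.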